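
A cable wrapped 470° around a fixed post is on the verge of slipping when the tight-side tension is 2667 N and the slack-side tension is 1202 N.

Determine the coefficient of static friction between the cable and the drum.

μ ≈ 0.0972

T₂/T₁ = e^{μβ} → μ = ln(T₂/T₁)/β.
β = 470° = 8.203 rad.
μ = ln(2667/1202)/8.203 = ln(2.219)/8.203 = 0.0972.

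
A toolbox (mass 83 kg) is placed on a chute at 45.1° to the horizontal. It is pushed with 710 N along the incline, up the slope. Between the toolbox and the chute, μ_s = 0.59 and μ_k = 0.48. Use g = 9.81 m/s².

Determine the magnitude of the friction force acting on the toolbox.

f ≈ 133 N (down the incline)

The normal reaction is N = m g cos θ = 574.7 N.
The friction needed for equilibrium is m g sin θ − P = 576.8 − 710 = -133.2 N, measured positive up-slope.
The static-friction ceiling is μ_s N = 0.59 × 574.7 = 339.1 N.
Since |-133.2| ≤ 339.1 N, no slip — friction simply equals what equilibrium demands.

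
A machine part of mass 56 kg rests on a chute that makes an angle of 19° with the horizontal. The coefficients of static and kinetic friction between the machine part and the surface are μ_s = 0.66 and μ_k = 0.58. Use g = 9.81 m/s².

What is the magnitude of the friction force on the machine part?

Normal force: N = m g cos θ = 56 × 9.81 × cos 19° = 519.4 N.
For equilibrium along the incline, friction must balance the weight component: f = m g sin θ = 178.9 N up the slope.
Maximum static friction available: μ_s N = 0.66 × 519.4 = 342.8 N.
Since |178.9| ≤ 342.8 N, the machine part remains in static equilibrium and friction takes exactly the required value.

f ≈ 179 N (up the incline)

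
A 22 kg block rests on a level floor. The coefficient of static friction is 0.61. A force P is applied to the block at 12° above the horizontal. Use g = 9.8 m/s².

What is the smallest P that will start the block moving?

N = m g − P sin α (the pull lifts the block).
At impending slip, P cos α = μ_s N = μ_s (m g − P sin α).
Solving: P (cos α + μ_s sin α) = μ_s m g → P = 0.61×216/(cos 12° + 0.61 sin 12°) = 132/1.105 = 119 N.

P ≈ 119 N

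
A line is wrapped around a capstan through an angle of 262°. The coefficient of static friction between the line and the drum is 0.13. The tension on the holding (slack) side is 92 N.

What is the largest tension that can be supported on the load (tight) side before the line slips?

At impending slip the capstan equation gives T₂/T₁ = e^{μβ} with β in radians.
β = 262° × π/180 = 4.573 rad.
e^{μβ} = e^{0.13×4.573} = 1.812.
T₂ = T₁ · e^{μβ} = 92 × 1.812 = 167 N.

T_max ≈ 167 N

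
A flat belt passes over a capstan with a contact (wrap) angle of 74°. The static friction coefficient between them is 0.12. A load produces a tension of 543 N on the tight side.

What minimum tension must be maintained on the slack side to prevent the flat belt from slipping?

T_min ≈ 465 N

Capstan equation at impending slip: T_tight/T_slack = e^{μβ}.
β = 74° = 1.292 rad; e^{μβ} = e^{0.12×1.292} = 1.168.
T_slack = T_tight / e^{μβ} = 543 / 1.168 = 465 N.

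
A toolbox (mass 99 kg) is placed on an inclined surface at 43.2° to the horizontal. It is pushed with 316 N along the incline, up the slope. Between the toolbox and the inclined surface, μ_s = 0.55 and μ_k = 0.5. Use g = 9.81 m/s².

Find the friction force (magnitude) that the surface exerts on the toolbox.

f ≈ 349 N (up the incline)

Perpendicular to the surface, N = m g cos θ = 99·9.81·cos 43.2° = 708 N.
The friction needed for equilibrium is m g sin θ − P = 664.8 − 316 = 348.8 N, measured positive up-slope.
Static friction can supply at most μ_s N = 389.4 N.
Since |348.8| ≤ 389.4 N, static friction is sufficient; f equals the required value, not μ_s N.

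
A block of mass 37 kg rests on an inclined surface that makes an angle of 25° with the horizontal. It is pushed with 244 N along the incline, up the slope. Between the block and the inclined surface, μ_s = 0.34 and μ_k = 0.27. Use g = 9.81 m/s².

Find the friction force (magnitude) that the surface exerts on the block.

f ≈ 90.6 N (down the incline)

Perpendicular to the surface, N = m g cos θ = 37·9.81·cos 25° = 329 N.
Parallel to the incline, ΣF = 0 gives f = m g sin θ − P = 153.4 − 244 = -90.6 N (up-slope positive).
Maximum static friction available: μ_s N = 0.34 × 329 = 111.8 N.
Since |-90.6| ≤ 111.8 N, the block remains in static equilibrium and friction takes exactly the required value.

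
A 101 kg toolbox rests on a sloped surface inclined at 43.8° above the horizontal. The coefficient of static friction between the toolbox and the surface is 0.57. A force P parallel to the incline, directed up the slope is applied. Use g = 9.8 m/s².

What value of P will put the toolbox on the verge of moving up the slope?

P ≈ 1090 N

At impending motion up the slope, friction acts down-slope at its limit: f = μ_s N.
P is parallel to the surface, so N = m g cos θ = 714 N.
Along the incline: P = m g sin θ + μ_s N = 685 + 0.57×714 = 1090 N.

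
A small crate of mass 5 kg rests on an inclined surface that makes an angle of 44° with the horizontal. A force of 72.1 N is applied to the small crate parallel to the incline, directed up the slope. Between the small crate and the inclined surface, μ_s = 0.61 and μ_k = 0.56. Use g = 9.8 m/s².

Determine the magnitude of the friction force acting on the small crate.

Normal force: N = m g cos θ = 5 × 9.8 × cos 44° = 35.25 N.
The friction needed for equilibrium is m g sin θ − P = 34.04 − 72.1 = -38.06 N, measured positive up-slope.
The static-friction ceiling is μ_s N = 0.61 × 35.25 = 21.5 N.
|-38.06| exceeds 21.5 N, so the small crate slips up-slope; friction is kinetic, f = μ_k N = 0.56×35.25 = 19.7 N.

f ≈ 19.7 N (down the incline)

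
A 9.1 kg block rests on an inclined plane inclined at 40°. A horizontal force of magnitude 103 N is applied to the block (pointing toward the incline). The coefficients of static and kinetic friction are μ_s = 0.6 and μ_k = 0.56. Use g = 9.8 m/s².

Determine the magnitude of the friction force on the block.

f ≈ 21.6 N (down the incline)

The horizontal push has a component P sin θ into the surface, so N = m g cos θ + P sin θ = 68.32 + 66.21 = 134.5 N.
Parallel to the incline: P cos θ − m g sin θ = 78.9 − 57.32 = 21.58 N; the friction needed to balance this is 21.58 N acting down the slope.
The limit of static friction is μ_s N = 80.71 N.
Since 21.58 N is within the 80.71 N limit, the block stays put and friction is exactly 21.6 N.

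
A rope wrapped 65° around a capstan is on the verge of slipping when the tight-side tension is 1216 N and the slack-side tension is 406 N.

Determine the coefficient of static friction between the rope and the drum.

T₂/T₁ = e^{μβ} → μ = ln(T₂/T₁)/β.
β = 65° = 1.134 rad.
μ = ln(1216/406)/1.134 = ln(2.995)/1.134 = 0.967.

μ ≈ 0.967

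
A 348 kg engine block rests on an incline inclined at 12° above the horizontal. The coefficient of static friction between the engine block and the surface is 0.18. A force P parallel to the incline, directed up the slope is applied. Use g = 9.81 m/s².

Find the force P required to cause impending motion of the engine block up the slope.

At impending motion up the slope, friction acts down-slope at its limit: f = μ_s N.
P is parallel to the surface, so N = m g cos θ = 3340 N.
Along the incline: P = m g sin θ + μ_s N = 710 + 0.18×3340 = 1310 N.

P ≈ 1310 N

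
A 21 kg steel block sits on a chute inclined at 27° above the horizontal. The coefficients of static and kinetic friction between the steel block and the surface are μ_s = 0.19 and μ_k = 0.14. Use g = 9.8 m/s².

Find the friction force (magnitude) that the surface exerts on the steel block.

f ≈ 25.7 N (up the incline)

The normal reaction is N = m g cos θ = 183.4 N.
For equilibrium along the incline, friction must balance the weight component: f = m g sin θ = 93.43 N up the slope.
Maximum static friction available: μ_s N = 0.19 × 183.4 = 34.84 N.
|93.43| exceeds 34.84 N, so the steel block slips down-slope; friction is kinetic, f = μ_k N = 0.14×183.4 = 25.7 N.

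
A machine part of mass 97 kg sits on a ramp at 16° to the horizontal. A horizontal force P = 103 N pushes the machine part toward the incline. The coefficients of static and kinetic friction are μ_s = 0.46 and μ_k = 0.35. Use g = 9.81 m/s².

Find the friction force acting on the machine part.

f ≈ 163 N (up the incline)

Normal direction: N = m g cos θ + P sin θ = 943.1 N.
Along the incline, the net driving force (taking up-slope positive) is P cos θ − m g sin θ = 99.01 − 262.3 = -163.3 N, so equilibrium requires friction f = 163.3 N (up-slope).
Maximum static friction: μ_s N = 0.46 × 943.1 = 433.8 N.
Since 163.3 N is within the 433.8 N limit, the machine part stays put and friction is exactly 163 N.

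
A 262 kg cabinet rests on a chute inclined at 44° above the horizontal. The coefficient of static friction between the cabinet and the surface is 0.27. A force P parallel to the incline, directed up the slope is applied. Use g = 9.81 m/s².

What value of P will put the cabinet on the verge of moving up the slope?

At impending motion up the slope, friction acts down-slope at its limit: f = μ_s N.
P is parallel to the surface, so N = m g cos θ = 1850 N.
Along the incline: P = m g sin θ + μ_s N = 1790 + 0.27×1850 = 2280 N.

P ≈ 2280 N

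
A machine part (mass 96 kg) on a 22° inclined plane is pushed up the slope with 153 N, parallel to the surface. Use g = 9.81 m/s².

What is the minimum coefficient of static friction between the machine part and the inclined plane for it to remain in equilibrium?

N = m g cos θ = 873.2 N.
Friction must make up the shortfall along the incline: f = m g sin θ − P = 352.8 − 153 = 199.8 N.
At the threshold f = μ_s N, so μ_s,min = 199.8/873.2 = 0.229.

μ_s,min ≈ 0.229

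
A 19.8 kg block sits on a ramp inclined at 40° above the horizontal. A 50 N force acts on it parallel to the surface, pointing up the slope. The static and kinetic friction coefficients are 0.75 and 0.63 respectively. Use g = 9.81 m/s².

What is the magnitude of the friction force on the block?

f ≈ 74.9 N (up the incline)

The normal reaction is N = m g cos θ = 148.8 N.
The friction needed for equilibrium is m g sin θ − P = 124.9 − 50 = 74.85 N, measured positive up-slope.
The static-friction ceiling is μ_s N = 0.75 × 148.8 = 111.6 N.
Since |74.85| ≤ 111.6 N, no slip — friction simply equals what equilibrium demands.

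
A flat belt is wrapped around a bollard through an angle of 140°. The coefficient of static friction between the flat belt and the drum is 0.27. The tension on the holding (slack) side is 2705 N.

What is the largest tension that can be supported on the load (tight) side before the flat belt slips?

At impending slip the capstan equation gives T₂/T₁ = e^{μβ} with β in radians.
β = 140° × π/180 = 2.443 rad.
e^{μβ} = e^{0.27×2.443} = 1.934.
T₂ = T₁ · e^{μβ} = 2705 × 1.934 = 5230 N.

T_max ≈ 5230 N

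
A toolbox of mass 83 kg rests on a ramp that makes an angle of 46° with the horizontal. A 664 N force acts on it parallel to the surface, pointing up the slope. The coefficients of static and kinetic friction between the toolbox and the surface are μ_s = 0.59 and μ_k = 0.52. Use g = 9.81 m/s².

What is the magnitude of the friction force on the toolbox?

f ≈ 78.3 N (down the incline)

Normal force: N = m g cos θ = 83 × 9.81 × cos 46° = 565.6 N.
The friction needed for equilibrium is m g sin θ − P = 585.7 − 664 = -78.29 N, measured positive up-slope.
The static-friction ceiling is μ_s N = 0.59 × 565.6 = 333.7 N.
Since |-78.29| ≤ 333.7 N, no slip — friction simply equals what equilibrium demands.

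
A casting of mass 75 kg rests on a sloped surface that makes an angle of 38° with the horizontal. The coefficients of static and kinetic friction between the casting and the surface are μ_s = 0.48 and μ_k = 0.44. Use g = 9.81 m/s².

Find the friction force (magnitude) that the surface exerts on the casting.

f ≈ 255 N (up the incline)

Normal force: N = m g cos θ = 75 × 9.81 × cos 38° = 579.8 N.
Along the slope the weight component is m g sin θ = 453 N; friction must supply exactly this, acting up-slope.
Maximum static friction available: μ_s N = 0.48 × 579.8 = 278.3 N.
|453| exceeds 278.3 N, so the casting slips down-slope; friction is kinetic, f = μ_k N = 0.44×579.8 = 255 N.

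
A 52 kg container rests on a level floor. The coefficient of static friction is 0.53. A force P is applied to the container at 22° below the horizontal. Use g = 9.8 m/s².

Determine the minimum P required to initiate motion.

N = m g + P sin α (the push presses the container into the level floor).
At impending slip, P cos α = μ_s N = μ_s (m g + P sin α).
Solving: P (cos α − μ_s sin α) = μ_s m g → P = 0.53×510/(cos 22° − 0.53 sin 22°) = 270/0.7286 = 371 N.

P ≈ 371 N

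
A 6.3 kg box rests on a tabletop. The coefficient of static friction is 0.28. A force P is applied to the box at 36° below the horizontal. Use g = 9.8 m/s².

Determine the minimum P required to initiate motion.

P ≈ 26.8 N

N = m g + P sin α (the push presses the box into the tabletop).
At impending slip, P cos α = μ_s N = μ_s (m g + P sin α).
Solving: P (cos α − μ_s sin α) = μ_s m g → P = 0.28×61.7/(cos 36° − 0.28 sin 36°) = 17.3/0.6444 = 26.8 N.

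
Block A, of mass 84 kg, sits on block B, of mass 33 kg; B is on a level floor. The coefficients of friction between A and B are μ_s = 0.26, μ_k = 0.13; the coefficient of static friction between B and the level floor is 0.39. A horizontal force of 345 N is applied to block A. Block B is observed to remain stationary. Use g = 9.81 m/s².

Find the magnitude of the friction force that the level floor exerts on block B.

f ≈ 107 N

The normal force B exerts on A is simply A's weight, N₁ = 824 N.
Maximum static friction on A from B: μ_s N₁ = 0.26×824 = 214.3 N.
Since P = 345 N > 214.3 N, A slides on B; the A–B friction is kinetic: f₁ = μ_k N₁ = 0.13×824 = 107 N.
By Newton's third law B feels 107 N forward from A. With B stationary, the floor's static friction on B balances it: f₂ = 107 N (well within μ_s(m_A+m_B)g = 447.6 N).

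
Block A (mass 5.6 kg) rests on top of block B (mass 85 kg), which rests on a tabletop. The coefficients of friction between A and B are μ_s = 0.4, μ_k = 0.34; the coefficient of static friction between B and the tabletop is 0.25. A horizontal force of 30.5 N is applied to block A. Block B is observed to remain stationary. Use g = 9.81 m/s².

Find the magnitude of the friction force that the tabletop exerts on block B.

Normal force at the A–B interface: N₁ = m_A g = 54.94 N.
Maximum static friction on A from B: μ_s N₁ = 0.4×54.94 = 21.97 N.
P = 30.5 N exceeds that limit, so A slips over B and the interface friction becomes kinetic: f₁ = μ_k N₁ = 0.34×54.94 = 18.7 N.
B experiences an equal 18.7 N forward from A (third law). B is in equilibrium, so the floor supplies f₂ = 18.7 N of static friction (limit μ_s(m_A+m_B)g = 222.2 N, not exceeded).

f ≈ 18.7 N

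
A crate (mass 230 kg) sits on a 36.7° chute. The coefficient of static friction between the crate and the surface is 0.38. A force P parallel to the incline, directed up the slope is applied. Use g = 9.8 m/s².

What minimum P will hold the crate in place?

The crate tends to slide down (tan θ > μ_s), so at the point of impending slip friction acts up-slope at its limit: f = μ_s N.
P is parallel to the surface, so N = m g cos θ = 1810 N.
Along the incline: P + μ_s N = m g sin θ, so P = 1350 − 0.38×1810 = 660 N.

P_min ≈ 660 N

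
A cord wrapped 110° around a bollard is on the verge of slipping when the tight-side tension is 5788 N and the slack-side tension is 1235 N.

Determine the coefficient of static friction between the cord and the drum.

T₂/T₁ = e^{μβ} → μ = ln(T₂/T₁)/β.
β = 110° = 1.92 rad.
μ = ln(5788/1235)/1.92 = ln(4.687)/1.92 = 0.805.

μ ≈ 0.805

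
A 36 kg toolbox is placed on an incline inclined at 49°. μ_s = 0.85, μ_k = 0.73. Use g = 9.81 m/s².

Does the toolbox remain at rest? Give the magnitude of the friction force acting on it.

N = m g cos θ = 232 N.
Down-slope weight component: m g sin θ = 267 N.
μ_s N = 197 N.
267 > 197 N, so it slides; kinetic friction f = μ_k N = 0.73×232 = 169 N.

f ≈ 169 N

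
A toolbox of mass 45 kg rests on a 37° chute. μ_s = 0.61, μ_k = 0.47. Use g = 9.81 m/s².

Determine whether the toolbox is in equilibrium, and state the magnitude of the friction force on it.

f ≈ 166 N

N = m g cos θ = 353 N.
Down-slope weight component: m g sin θ = 266 N.
μ_s N = 215 N.
266 > 215 N, so it slides; kinetic friction f = μ_k N = 0.47×353 = 166 N.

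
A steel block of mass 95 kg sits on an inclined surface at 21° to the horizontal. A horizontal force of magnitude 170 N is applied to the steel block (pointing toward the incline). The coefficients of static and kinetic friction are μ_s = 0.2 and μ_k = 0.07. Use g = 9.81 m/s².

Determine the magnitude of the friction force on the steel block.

f ≈ 175 N (up the incline)

Normal direction: N = m g cos θ + P sin θ = 931 N.
Parallel to the incline: P cos θ − m g sin θ = 158.7 − 334 = -175.3 N; the friction needed to balance this is 175.3 N acting up the slope.
Maximum static friction: μ_s N = 0.2 × 931 = 186.2 N.
|f_req| = 175.3 ≤ 186.2 N → the steel block is in equilibrium; friction equals the required value.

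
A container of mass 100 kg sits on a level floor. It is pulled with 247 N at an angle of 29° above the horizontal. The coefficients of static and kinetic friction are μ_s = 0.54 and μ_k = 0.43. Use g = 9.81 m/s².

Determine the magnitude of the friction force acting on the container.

f ≈ 216 N

Vertical equilibrium gives N = m g − P sin α = 861.3 N.
For equilibrium, f = P cos α = 247×cos 29° = 216 N.
The static-friction limit is μ_s N = 465.1 N.
216 ≤ 465.1 N → static; friction equals the required 216 N.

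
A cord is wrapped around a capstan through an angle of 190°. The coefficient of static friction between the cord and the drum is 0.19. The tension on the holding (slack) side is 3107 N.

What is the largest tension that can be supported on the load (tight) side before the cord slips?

At impending slip the capstan equation gives T₂/T₁ = e^{μβ} with β in radians.
β = 190° × π/180 = 3.316 rad.
e^{μβ} = e^{0.19×3.316} = 1.878.
T₂ = T₁ · e^{μβ} = 3107 × 1.878 = 5830 N.

T_max ≈ 5830 N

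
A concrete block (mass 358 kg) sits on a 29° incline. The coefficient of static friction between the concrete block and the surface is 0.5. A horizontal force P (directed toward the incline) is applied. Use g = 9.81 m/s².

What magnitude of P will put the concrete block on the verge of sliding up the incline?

At impending motion up the slope, friction acts down-slope at its limit: f = μ_s N.
Perpendicular to the incline: N = m g cos θ + P sin θ.
Along the incline: P cos θ = m g sin θ + μ_s N = m g sin θ + μ_s (m g cos θ + P sin θ).
Solving, P (cos θ − μ_s sin θ) = m g (sin θ + μ_s cos θ), so P = 358×9.81×(sin 29° + 0.5 cos 29°)/(cos 29° − 0.5 sin 29°) = 3510×0.9221/0.6322 = 5120 N.

P ≈ 5120 N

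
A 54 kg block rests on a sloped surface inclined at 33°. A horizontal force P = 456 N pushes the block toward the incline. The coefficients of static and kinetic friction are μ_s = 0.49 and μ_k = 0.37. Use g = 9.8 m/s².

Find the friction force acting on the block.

f ≈ 94.2 N (down the incline)

Normal direction: N = m g cos θ + P sin θ = 692.2 N.
Along the incline, the net driving force (taking up-slope positive) is P cos θ − m g sin θ = 382.4 − 288.2 = 94.21 N, so equilibrium requires friction f = -94.21 N (down-slope).
Maximum static friction: μ_s N = 0.49 × 692.2 = 339.2 N.
Since 94.21 N is within the 339.2 N limit, the block stays put and friction is exactly 94.2 N.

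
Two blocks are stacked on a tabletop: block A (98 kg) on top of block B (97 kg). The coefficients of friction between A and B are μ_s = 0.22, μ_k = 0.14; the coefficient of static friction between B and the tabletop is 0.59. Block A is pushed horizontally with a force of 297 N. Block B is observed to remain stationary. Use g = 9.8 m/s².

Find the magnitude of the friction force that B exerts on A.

Between the blocks, N₁ = m_A g = 960.4 N.
So the A–B interface can sustain at most μ_s N₁ = 211.3 N of static friction.
P = 297 N exceeds that limit, so A slips over B and the interface friction becomes kinetic: f₁ = μ_k N₁ = 0.14×960.4 = 134 N.
By Newton's third law B feels 134 N forward from A. With B stationary, the floor's static friction on B balances it: f₂ = 134 N (well within μ_s(m_A+m_B)g = 1127 N).

f ≈ 134 N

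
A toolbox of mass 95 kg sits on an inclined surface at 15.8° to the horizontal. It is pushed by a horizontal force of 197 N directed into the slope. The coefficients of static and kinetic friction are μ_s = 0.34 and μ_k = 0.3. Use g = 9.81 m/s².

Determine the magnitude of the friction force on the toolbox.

f ≈ 64.2 N (up the incline)

The horizontal push has a component P sin θ into the surface, so N = m g cos θ + P sin θ = 896.7 + 53.64 = 950.4 N.
Parallel to the incline: P cos θ − m g sin θ = 189.6 − 253.8 = -64.19 N; the friction needed to balance this is 64.19 N acting up the slope.
Maximum static friction: μ_s N = 0.34 × 950.4 = 323.1 N.
Since 64.19 N is within the 323.1 N limit, the toolbox stays put and friction is exactly 64.2 N.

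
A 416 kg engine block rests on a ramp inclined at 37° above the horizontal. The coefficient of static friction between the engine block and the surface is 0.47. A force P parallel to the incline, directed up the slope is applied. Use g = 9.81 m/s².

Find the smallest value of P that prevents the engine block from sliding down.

The engine block tends to slide down (tan θ > μ_s), so at the point of impending slip friction acts up-slope at its limit: f = μ_s N.
P is parallel to the surface, so N = m g cos θ = 3260 N.
Along the incline: P + μ_s N = m g sin θ, so P = 2460 − 0.47×3260 = 924 N.

P_min ≈ 924 N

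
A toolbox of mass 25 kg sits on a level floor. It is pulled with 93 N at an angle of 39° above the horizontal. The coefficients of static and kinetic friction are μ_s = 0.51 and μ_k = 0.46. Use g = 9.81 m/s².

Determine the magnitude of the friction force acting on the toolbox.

f ≈ 72.3 N

Vertical equilibrium gives N = m g − P sin α = 186.7 N.
The horizontal driving force is P cos α = 72.27 N, so equilibrium needs friction f = 72.27 N.
The static-friction limit is μ_s N = 95.23 N.
Since 72.27 N does not exceed the limit, the toolbox stays at rest and f = 72.3 N.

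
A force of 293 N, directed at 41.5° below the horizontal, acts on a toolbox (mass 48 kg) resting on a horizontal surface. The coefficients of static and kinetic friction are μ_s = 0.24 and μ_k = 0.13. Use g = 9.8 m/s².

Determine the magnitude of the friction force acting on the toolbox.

N = m g + P sin α = 470.4 + 293×sin 41.5° = 664.5 N.
Horizontally, friction must balance P cos α = 219.4 N.
The static-friction limit is μ_s N = 159.5 N.
219.4 > 159.5 N → the toolbox slides; f = μ_k N = 0.13×664.5 = 86.4 N.

f ≈ 86.4 N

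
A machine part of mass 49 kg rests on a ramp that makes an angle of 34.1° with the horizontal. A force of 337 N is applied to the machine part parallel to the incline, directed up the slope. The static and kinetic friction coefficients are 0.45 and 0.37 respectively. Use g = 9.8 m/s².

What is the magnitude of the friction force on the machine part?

Normal force: N = m g cos θ = 49 × 9.8 × cos 34.1° = 397.6 N.
Parallel to the incline, ΣF = 0 gives f = m g sin θ − P = 269.2 − 337 = -67.78 N (up-slope positive).
Maximum static friction available: μ_s N = 0.45 × 397.6 = 178.9 N.
Since |-67.78| ≤ 178.9 N, static friction is sufficient; f equals the required value, not μ_s N.

f ≈ 67.8 N (down the incline)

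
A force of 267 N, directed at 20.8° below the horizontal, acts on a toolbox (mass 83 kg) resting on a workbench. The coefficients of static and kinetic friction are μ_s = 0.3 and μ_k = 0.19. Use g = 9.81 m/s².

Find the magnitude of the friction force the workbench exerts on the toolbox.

Vertical equilibrium gives N = m g + P sin α = 909 N.
Horizontally, friction must balance P cos α = 249.6 N.
μ_s N = 0.3 × 909 = 272.7 N.
249.6 ≤ 272.7 N → static; friction equals the required 250 N.

f ≈ 250 N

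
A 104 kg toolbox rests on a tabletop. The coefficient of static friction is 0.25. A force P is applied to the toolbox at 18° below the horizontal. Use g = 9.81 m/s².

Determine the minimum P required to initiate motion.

P ≈ 292 N

N = m g + P sin α (the push presses the toolbox into the tabletop).
At impending slip, P cos α = μ_s N = μ_s (m g + P sin α).
Solving: P (cos α − μ_s sin α) = μ_s m g → P = 0.25×1020/(cos 18° − 0.25 sin 18°) = 255/0.8738 = 292 N.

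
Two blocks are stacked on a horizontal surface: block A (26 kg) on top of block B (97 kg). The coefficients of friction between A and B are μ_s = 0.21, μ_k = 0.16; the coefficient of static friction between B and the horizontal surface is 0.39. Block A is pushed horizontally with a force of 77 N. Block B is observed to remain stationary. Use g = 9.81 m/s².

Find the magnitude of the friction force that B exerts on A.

f ≈ 40.8 N

Between the blocks, N₁ = m_A g = 255.1 N.
So the A–B interface can sustain at most μ_s N₁ = 53.56 N of static friction.
Since P = 77 N > 53.56 N, A slides on B; the A–B friction is kinetic: f₁ = μ_k N₁ = 0.16×255.1 = 40.8 N.
B experiences an equal 40.8 N forward from A (third law). B is in equilibrium, so the floor supplies f₂ = 40.8 N of static friction (limit μ_s(m_A+m_B)g = 470.6 N, not exceeded).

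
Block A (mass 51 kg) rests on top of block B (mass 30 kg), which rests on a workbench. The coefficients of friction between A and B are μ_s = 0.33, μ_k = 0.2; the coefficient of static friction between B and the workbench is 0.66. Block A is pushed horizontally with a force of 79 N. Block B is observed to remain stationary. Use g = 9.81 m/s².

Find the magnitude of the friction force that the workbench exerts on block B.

The normal force B exerts on A is simply A's weight, N₁ = 500.3 N.
Maximum static friction on A from B: μ_s N₁ = 0.33×500.3 = 165.1 N.
P = 79 N is within that limit, so A and B move together (both at rest); the A–B friction is simply f₁ = P = 79 N.
B experiences an equal 79 N forward from A (third law). B is in equilibrium, so the floor supplies f₂ = 79 N of static friction (limit μ_s(m_A+m_B)g = 524.4 N, not exceeded).

f ≈ 79 N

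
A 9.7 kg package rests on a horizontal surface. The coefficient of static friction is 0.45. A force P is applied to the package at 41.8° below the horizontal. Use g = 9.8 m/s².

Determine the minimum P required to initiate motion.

N = m g + P sin α (the push presses the package into the horizontal surface).
At impending slip, P cos α = μ_s N = μ_s (m g + P sin α).
Solving: P (cos α − μ_s sin α) = μ_s m g → P = 0.45×95.1/(cos 41.8° − 0.45 sin 41.8°) = 42.8/0.4455 = 96 N.

P ≈ 96 N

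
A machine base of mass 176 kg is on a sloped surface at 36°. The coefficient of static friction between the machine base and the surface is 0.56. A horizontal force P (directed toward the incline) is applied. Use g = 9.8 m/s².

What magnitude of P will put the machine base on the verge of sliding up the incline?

At impending motion up the slope, friction acts down-slope at its limit: f = μ_s N.
Perpendicular to the incline: N = m g cos θ + P sin θ.
Along the incline: P cos θ = m g sin θ + μ_s N = m g sin θ + μ_s (m g cos θ + P sin θ).
Solving, P (cos θ − μ_s sin θ) = m g (sin θ + μ_s cos θ), so P = 176×9.8×(sin 36° + 0.56 cos 36°)/(cos 36° − 0.56 sin 36°) = 1720×1.041/0.4799 = 3740 N.

P ≈ 3740 N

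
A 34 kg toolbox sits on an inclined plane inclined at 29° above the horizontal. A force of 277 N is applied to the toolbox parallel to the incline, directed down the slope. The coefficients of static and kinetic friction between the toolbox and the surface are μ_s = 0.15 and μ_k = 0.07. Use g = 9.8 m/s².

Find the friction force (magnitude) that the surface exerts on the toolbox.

f ≈ 20.4 N (up the incline)

The normal reaction is N = m g cos θ = 291.4 N.
The friction needed for equilibrium is m g sin θ + P = 161.5 + 277 = 438.5 N, measured positive up-slope.
Maximum static friction available: μ_s N = 0.15 × 291.4 = 43.71 N.
Since |438.5| > 43.71 N, static friction cannot hold it; the toolbox slides down the incline and kinetic friction applies: f = μ_k N = 0.07 × 291.4 = 20.4 N.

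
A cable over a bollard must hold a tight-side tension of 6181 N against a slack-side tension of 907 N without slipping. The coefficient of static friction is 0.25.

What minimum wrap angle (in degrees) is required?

β_min ≈ 440°

T₂/T₁ = e^{μβ} → β = ln(T₂/T₁)/μ.
β = ln(6181/907)/0.25 = 1.919/0.25 = 7.676 rad.
In degrees: β = 7.676 × 180/π = 440°.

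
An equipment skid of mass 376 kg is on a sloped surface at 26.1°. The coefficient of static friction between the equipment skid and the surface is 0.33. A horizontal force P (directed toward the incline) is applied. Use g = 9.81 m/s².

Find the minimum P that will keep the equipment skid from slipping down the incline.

The equipment skid tends to slide down (tan θ > μ_s), so at the point of impending slip friction acts up-slope at its limit: f = μ_s N.
Perpendicular to the incline: N = m g cos θ + P sin θ.
Along the incline: P cos θ + μ_s N = m g sin θ, i.e. P cos θ + μ_s (m g cos θ + P sin θ) = m g sin θ.
Solving, P (cos θ + μ_s sin θ) = m g (sin θ − μ_s cos θ), so P = 3690×0.1436/1.043 = 508 N.

P_min ≈ 508 N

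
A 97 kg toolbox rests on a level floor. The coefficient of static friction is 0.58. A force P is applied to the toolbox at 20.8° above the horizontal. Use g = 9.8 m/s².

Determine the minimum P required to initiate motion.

N = m g − P sin α (the pull lifts the toolbox).
At impending slip, P cos α = μ_s N = μ_s (m g − P sin α).
Solving: P (cos α + μ_s sin α) = μ_s m g → P = 0.58×951/(cos 20.8° + 0.58 sin 20.8°) = 551/1.141 = 483 N.

P ≈ 483 N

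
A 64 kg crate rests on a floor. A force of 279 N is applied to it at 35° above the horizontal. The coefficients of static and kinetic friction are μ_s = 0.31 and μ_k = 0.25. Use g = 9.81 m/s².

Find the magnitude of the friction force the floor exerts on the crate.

N = m g − P sin α = 627.8 − 279×sin 35° = 467.8 N.
The horizontal driving force is P cos α = 228.5 N, so equilibrium needs friction f = 228.5 N.
The static-friction limit is μ_s N = 145 N.
228.5 > 145 N → the crate slides; f = μ_k N = 0.25×467.8 = 117 N.

f ≈ 117 N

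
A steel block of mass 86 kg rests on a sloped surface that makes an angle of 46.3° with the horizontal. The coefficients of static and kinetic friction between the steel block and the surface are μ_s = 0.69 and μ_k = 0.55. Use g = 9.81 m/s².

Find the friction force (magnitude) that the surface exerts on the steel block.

f ≈ 321 N (up the incline)

Normal force: N = m g cos θ = 86 × 9.81 × cos 46.3° = 582.9 N.
Along the slope the weight component is m g sin θ = 609.9 N; friction must supply exactly this, acting up-slope.
Maximum static friction available: μ_s N = 0.69 × 582.9 = 402.2 N.
|609.9| exceeds 402.2 N, so the steel block slips down-slope; friction is kinetic, f = μ_k N = 0.55×582.9 = 321 N.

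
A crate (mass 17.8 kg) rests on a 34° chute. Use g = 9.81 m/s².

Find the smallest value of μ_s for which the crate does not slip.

At the slip threshold m g sin θ = μ_s m g cos θ, so μ_s,min = tan θ.
μ_s,min = tan 34° = 0.675.

μ_s,min ≈ 0.675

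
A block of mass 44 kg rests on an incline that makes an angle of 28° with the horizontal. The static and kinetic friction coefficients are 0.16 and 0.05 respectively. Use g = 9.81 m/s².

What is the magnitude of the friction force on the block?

Normal force: N = m g cos θ = 44 × 9.81 × cos 28° = 381.1 N.
Along the slope the weight component is m g sin θ = 202.6 N; friction must supply exactly this, acting up-slope.
Maximum static friction available: μ_s N = 0.16 × 381.1 = 60.98 N.
Since |202.6| > 60.98 N, static friction cannot hold it; the block slides down the incline and kinetic friction applies: f = μ_k N = 0.05 × 381.1 = 19.1 N.

f ≈ 19.1 N (up the incline)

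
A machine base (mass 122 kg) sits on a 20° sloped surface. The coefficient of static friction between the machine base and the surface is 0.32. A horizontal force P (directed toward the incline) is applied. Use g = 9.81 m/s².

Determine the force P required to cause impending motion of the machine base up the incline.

At impending motion up the slope, friction acts down-slope at its limit: f = μ_s N.
Perpendicular to the incline: N = m g cos θ + P sin θ.
Along the incline: P cos θ = m g sin θ + μ_s N = m g sin θ + μ_s (m g cos θ + P sin θ).
Solving, P (cos θ − μ_s sin θ) = m g (sin θ + μ_s cos θ), so P = 122×9.81×(sin 20° + 0.32 cos 20°)/(cos 20° − 0.32 sin 20°) = 1200×0.6427/0.8302 = 926 N.

P ≈ 926 N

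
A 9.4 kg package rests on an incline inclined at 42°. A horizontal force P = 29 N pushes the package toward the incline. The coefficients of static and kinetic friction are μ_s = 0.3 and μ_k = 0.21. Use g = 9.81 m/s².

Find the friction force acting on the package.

Normal direction: N = m g cos θ + P sin θ = 87.93 N.
Parallel to the incline: P cos θ − m g sin θ = 21.55 − 61.7 = -40.15 N; the friction needed to balance this is 40.15 N acting up the slope.
Maximum static friction: μ_s N = 0.3 × 87.93 = 26.38 N.
|f_req| = 40.15 > 26.38 N → the package slides down the incline; f = μ_k N = 0.21 × 87.93 = 18.5 N.

f ≈ 18.5 N (up the incline)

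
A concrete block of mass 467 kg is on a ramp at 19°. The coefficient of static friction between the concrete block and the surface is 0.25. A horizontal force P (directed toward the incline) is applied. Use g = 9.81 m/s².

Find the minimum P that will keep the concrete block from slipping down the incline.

P_min ≈ 398 N

The concrete block tends to slide down (tan θ > μ_s), so at the point of impending slip friction acts up-slope at its limit: f = μ_s N.
Perpendicular to the incline: N = m g cos θ + P sin θ.
Along the incline: P cos θ + μ_s N = m g sin θ, i.e. P cos θ + μ_s (m g cos θ + P sin θ) = m g sin θ.
Solving, P (cos θ + μ_s sin θ) = m g (sin θ − μ_s cos θ), so P = 4580×0.08919/1.027 = 398 N.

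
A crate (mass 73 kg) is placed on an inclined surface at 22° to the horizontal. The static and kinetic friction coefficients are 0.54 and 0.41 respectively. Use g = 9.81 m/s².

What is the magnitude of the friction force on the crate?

f ≈ 268 N (up the incline)

Perpendicular to the surface, N = m g cos θ = 73·9.81·cos 22° = 664 N.
For equilibrium along the incline, friction must balance the weight component: f = m g sin θ = 268.3 N up the slope.
The static-friction ceiling is μ_s N = 0.54 × 664 = 358.6 N.
Since |268.3| ≤ 358.6 N, no slip — friction simply equals what equilibrium demands.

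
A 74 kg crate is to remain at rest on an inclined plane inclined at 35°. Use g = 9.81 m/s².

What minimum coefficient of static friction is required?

At the slip threshold m g sin θ = μ_s m g cos θ, so μ_s,min = tan θ.
μ_s,min = tan 35° = 0.7.

μ_s,min ≈ 0.7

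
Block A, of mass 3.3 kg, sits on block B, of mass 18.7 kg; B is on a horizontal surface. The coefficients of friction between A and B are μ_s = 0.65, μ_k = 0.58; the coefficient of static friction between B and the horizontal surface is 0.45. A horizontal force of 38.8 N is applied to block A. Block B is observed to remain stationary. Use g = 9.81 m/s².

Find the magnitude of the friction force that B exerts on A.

f ≈ 18.8 N

Between the blocks, N₁ = m_A g = 32.37 N.
So the A–B interface can sustain at most μ_s N₁ = 21.04 N of static friction.
P = 38.8 N exceeds that limit, so A slips over B and the interface friction becomes kinetic: f₁ = μ_k N₁ = 0.58×32.37 = 18.8 N.
By Newton's third law B feels 18.8 N forward from A. With B stationary, the floor's static friction on B balances it: f₂ = 18.8 N (well within μ_s(m_A+m_B)g = 97.12 N).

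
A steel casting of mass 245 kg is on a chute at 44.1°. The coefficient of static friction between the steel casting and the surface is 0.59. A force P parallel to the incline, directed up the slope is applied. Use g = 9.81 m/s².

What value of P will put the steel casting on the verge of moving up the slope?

At impending motion up the slope, friction acts down-slope at its limit: f = μ_s N.
P is parallel to the surface, so N = m g cos θ = 1730 N.
Along the incline: P = m g sin θ + μ_s N = 1670 + 0.59×1730 = 2690 N.

P ≈ 2690 N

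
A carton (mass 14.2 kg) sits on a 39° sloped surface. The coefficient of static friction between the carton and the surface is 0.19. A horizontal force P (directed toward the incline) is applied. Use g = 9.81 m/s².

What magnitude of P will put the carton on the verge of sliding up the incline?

P ≈ 165 N

At impending motion up the slope, friction acts down-slope at its limit: f = μ_s N.
Perpendicular to the incline: N = m g cos θ + P sin θ.
Along the incline: P cos θ = m g sin θ + μ_s N = m g sin θ + μ_s (m g cos θ + P sin θ).
Solving, P (cos θ − μ_s sin θ) = m g (sin θ + μ_s cos θ), so P = 14.2×9.81×(sin 39° + 0.19 cos 39°)/(cos 39° − 0.19 sin 39°) = 139×0.777/0.6576 = 165 N.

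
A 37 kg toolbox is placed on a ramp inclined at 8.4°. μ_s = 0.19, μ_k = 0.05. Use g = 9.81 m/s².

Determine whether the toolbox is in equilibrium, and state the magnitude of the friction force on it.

f ≈ 53 N

N = m g cos θ = 359 N.
Down-slope weight component: m g sin θ = 53 N.
μ_s N = 68.2 N.
53 ≤ 68.2 N, so it stays put; friction = 53 N.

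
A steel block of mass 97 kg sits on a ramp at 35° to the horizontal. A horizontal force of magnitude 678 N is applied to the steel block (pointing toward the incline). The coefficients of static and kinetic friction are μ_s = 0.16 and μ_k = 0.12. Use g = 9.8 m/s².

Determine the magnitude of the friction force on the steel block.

f ≈ 10.1 N (down the incline)

The horizontal push has a component P sin θ into the surface, so N = m g cos θ + P sin θ = 778.7 + 388.9 = 1168 N.
Parallel to the incline: P cos θ − m g sin θ = 555.4 − 545.2 = 10.14 N; the friction needed to balance this is 10.14 N acting down the slope.
The limit of static friction is μ_s N = 186.8 N.
Since 10.14 N is within the 186.8 N limit, the steel block stays put and friction is exactly 10.1 N.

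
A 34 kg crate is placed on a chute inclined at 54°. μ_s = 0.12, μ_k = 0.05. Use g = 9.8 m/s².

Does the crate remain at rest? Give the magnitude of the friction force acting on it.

f ≈ 9.79 N

N = m g cos θ = 196 N.
Down-slope weight component: m g sin θ = 270 N.
μ_s N = 23.5 N.
270 > 23.5 N, so it slides; kinetic friction f = μ_k N = 0.05×196 = 9.79 N.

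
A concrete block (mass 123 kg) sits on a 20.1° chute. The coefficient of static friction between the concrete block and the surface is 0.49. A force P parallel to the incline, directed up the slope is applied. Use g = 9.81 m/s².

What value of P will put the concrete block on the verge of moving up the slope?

P ≈ 970 N

At impending motion up the slope, friction acts down-slope at its limit: f = μ_s N.
P is parallel to the surface, so N = m g cos θ = 1130 N.
Along the incline: P = m g sin θ + μ_s N = 415 + 0.49×1130 = 970 N.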